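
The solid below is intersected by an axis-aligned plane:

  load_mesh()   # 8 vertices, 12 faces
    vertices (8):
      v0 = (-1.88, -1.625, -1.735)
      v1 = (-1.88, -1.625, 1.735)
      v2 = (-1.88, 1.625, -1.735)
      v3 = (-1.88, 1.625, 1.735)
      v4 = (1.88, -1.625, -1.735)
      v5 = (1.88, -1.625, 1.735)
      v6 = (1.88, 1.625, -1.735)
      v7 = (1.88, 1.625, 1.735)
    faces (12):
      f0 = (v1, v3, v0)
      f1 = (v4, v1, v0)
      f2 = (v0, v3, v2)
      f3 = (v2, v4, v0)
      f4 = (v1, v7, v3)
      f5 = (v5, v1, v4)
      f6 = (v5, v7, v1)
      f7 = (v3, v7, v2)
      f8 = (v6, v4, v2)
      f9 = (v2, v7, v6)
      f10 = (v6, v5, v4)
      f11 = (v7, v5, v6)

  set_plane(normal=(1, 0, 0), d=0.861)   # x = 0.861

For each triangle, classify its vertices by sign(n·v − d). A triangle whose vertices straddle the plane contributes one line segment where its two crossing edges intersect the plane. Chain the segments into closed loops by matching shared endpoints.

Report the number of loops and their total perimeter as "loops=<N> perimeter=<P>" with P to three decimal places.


Straddling triangles (8 of 12):
  (v4,v1,v0) [+--] → (0.861, -1.625, -0.794593)–(0.861, -1.625, -1.735)  len=0.9404
  (v2,v4,v0) [-+-] → (0.861, -0.744215, -1.735)–(0.861, -1.625, -1.735)  len=0.8808
  (v1,v7,v3) [-+-] → (0.861, 0.744215, 1.735)–(0.861, 1.625, 1.735)  len=0.8808
  (v5,v1,v4) [+-+] → (0.861, -1.625, 1.735)–(0.861, -1.625, -0.794593)  len=2.5296
  (v5,v7,v1) [++-] → (0.861, 0.744215, 1.735)–(0.861, -1.625, 1.735)  len=2.3692
  (v3,v7,v2) [-+-] → (0.861, 1.625, 1.735)–(0.861, 1.625, 0.794593)  len=0.9404
  (v6,v4,v2) [++-] → (0.861, -0.744215, -1.735)–(0.861, 1.625, -1.735)  len=2.3692
  (v2,v7,v6) [-++] → (0.861, 1.625, 0.794593)–(0.861, 1.625, -1.735)  len=2.5296

Chained into 1 loop(s):
  loop 1: 8 segments, perimeter = 13.4400
Total perimeter = 13.440

loops=1 perimeter=13.440


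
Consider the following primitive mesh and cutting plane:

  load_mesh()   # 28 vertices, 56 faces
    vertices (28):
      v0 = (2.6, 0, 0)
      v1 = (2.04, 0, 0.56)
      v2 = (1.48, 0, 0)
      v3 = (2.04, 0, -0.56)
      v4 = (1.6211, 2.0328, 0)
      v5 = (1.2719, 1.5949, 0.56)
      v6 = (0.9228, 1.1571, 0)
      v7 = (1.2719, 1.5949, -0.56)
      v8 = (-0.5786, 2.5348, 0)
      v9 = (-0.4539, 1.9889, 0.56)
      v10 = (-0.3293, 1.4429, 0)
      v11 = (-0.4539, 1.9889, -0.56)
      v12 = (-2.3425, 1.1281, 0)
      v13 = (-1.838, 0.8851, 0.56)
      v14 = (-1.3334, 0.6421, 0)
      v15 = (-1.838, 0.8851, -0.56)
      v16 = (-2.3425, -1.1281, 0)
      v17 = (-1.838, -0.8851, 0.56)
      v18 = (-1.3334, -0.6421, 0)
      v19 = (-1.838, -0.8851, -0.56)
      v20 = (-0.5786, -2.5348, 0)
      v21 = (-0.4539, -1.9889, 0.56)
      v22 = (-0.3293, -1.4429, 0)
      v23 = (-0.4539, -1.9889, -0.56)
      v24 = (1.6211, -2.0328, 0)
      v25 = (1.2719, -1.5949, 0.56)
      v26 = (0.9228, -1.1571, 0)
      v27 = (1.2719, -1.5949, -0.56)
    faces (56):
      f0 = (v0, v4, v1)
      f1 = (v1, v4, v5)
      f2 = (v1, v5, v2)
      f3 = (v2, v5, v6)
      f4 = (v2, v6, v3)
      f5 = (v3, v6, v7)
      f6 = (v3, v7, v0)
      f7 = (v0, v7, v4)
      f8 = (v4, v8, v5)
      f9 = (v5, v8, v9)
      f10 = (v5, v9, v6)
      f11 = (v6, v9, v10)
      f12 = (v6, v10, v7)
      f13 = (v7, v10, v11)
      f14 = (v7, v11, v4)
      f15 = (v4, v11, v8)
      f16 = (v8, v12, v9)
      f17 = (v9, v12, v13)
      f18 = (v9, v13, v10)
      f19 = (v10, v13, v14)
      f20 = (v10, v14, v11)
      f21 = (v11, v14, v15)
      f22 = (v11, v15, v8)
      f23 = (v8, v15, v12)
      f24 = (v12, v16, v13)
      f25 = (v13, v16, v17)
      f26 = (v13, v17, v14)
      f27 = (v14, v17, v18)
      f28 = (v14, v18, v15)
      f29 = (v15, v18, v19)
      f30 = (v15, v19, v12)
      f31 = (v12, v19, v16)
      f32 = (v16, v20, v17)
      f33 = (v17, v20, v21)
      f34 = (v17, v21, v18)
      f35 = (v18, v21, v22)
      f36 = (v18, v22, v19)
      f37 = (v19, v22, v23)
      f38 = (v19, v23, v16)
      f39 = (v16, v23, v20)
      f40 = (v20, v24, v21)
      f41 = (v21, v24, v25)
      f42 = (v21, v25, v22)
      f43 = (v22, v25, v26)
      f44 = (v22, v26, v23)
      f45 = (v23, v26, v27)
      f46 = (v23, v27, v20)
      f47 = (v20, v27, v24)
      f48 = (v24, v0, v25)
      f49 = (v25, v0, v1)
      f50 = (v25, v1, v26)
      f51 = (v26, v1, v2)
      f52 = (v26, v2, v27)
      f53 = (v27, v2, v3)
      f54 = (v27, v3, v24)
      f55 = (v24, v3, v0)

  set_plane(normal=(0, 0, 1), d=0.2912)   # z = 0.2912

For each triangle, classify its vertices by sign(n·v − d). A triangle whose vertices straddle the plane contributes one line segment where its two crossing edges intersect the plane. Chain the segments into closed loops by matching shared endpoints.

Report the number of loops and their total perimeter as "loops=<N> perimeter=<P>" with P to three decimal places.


Straddling triangles (28 of 56):
  (v0,v4,v1) [--+] → (1.83893, 0.975744, 0.2912)–(2.3088, 0, 0.2912)  len=1.0830
  (v1,v4,v5) [+-+] → (1.83893, 0.975744, 0.2912)–(1.43952, 1.80509, 0.2912)  len=0.9205
  (v1,v5,v2) [++-] → (1.37179, 0.829348, 0.2912)–(1.7712, 0, 0.2912)  len=0.9205
  (v2,v5,v6) [-+-] → (1.37179, 0.829348, 0.2912)–(1.10433, 1.38476, 0.2912)  len=0.6165
  (v4,v8,v5) [--+] → (0.38366, 2.04605, 0.2912)–(1.43952, 1.80509, 0.2912)  len=1.0830
  (v5,v8,v9) [+-+] → (0.38366, 2.04605, 0.2912)–(-0.513756, 2.25093, 0.2912)  len=0.9205
  (v5,v9,v6) [++-] → (0.206916, 1.58964, 0.2912)–(1.10433, 1.38476, 0.2912)  len=0.9205
  (v6,v9,v10) [-+-] → (0.206916, 1.58964, 0.2912)–(-0.394092, 1.72682, 0.2912)  len=0.6165
  (v8,v12,v9) [--+] → (-1.36043, 1.57572, 0.2912)–(-0.513756, 2.25093, 0.2912)  len=1.0829
  (v9,v12,v13) [+-+] → (-1.36043, 1.57572, 0.2912)–(-2.08016, 1.00174, 0.2912)  len=0.9206
  (v9,v13,v10) [++-] → (-1.11382, 1.15284, 0.2912)–(-0.394092, 1.72682, 0.2912)  len=0.9206
  (v10,v13,v14) [-+-] → (-1.11382, 1.15284, 0.2912)–(-1.59579, 0.76846, 0.2912)  len=0.6165
  (v12,v16,v13) [--+] → (-2.08016, -0.081236, 0.2912)–(-2.08016, 1.00174, 0.2912)  len=1.0830
  (v13,v16,v17) [+-+] → (-2.08016, -0.081236, 0.2912)–(-2.08016, -1.00174, 0.2912)  len=0.9205
  (v13,v17,v14) [++-] → (-1.59579, -0.152044, 0.2912)–(-1.59579, 0.76846, 0.2912)  len=0.9205
  (v14,v17,v18) [-+-] → (-1.59579, -0.152044, 0.2912)–(-1.59579, -0.76846, 0.2912)  len=0.6164
  (v16,v20,v17) [--+] → (-1.23349, -1.67696, 0.2912)–(-2.08016, -1.00174, 0.2912)  len=1.0829
  (v17,v20,v21) [+-+] → (-1.23349, -1.67696, 0.2912)–(-0.513756, -2.25093, 0.2912)  len=0.9206
  (v17,v21,v18) [++-] → (-0.87606, -1.34244, 0.2912)–(-1.59579, -0.76846, 0.2912)  len=0.9206
  (v18,v21,v22) [-+-] → (-0.87606, -1.34244, 0.2912)–(-0.394092, -1.72682, 0.2912)  len=0.6165
  (v20,v24,v21) [--+] → (0.5421, -2.00997, 0.2912)–(-0.513756, -2.25093, 0.2912)  len=1.0830
  (v21,v24,v25) [+-+] → (0.5421, -2.00997, 0.2912)–(1.43952, -1.80509, 0.2912)  len=0.9205
  (v21,v25,v22) [++-] → (0.503324, -1.52194, 0.2912)–(-0.394092, -1.72682, 0.2912)  len=0.9205
  (v22,v25,v26) [-+-] → (0.503324, -1.52194, 0.2912)–(1.10433, -1.38476, 0.2912)  len=0.6165
  (v24,v0,v25) [--+] → (1.90939, -0.829348, 0.2912)–(1.43952, -1.80509, 0.2912)  len=1.0830
  (v25,v0,v1) [+-+] → (1.90939, -0.829348, 0.2912)–(2.3088, 0, 0.2912)  len=0.9205
  (v25,v1,v26) [++-] → (1.50374, -0.555408, 0.2912)–(1.10433, -1.38476, 0.2912)  len=0.9205
  (v26,v1,v2) [-+-] → (1.50374, -0.555408, 0.2912)–(1.7712, 0, 0.2912)  len=0.6165

Chained into 2 loop(s):
  loop 1: 14 segments, perimeter = 14.0245
  loop 2: 14 segments, perimeter = 10.7589
Total perimeter = 24.783

loops=2 perimeter=24.783


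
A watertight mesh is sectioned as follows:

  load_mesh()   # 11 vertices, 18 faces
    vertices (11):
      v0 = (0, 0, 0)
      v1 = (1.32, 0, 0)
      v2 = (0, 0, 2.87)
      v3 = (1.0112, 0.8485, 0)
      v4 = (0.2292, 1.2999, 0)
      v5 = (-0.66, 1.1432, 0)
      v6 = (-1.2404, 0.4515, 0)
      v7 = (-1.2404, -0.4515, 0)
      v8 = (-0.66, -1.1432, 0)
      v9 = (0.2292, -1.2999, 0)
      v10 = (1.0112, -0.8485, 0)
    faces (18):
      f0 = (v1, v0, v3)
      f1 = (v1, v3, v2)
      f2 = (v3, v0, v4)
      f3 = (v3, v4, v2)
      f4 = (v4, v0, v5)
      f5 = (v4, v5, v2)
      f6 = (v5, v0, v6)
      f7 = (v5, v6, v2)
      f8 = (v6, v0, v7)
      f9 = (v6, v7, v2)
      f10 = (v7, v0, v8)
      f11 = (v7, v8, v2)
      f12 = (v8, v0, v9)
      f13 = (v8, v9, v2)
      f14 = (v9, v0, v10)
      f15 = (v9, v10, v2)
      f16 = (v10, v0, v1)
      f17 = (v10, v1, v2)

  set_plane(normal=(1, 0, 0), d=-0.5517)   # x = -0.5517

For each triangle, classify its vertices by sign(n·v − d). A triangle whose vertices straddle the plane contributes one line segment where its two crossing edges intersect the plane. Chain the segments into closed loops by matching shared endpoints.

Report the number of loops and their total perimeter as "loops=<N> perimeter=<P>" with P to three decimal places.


Straddling triangles (10 of 18):
  (v4,v0,v5) [++-] → (-0.5517, 0.955611, 0)–(-0.5517, 1.16229, 0)  len=0.2067
  (v4,v5,v2) [+-+] → (-0.5517, 1.16229, 0)–(-0.5517, 0.955611, 0.470941)  len=0.5143
  (v5,v0,v6) [-+-] → (-0.5517, 0.955611, 0)–(-0.5517, 0.200816, 0)  len=0.7548
  (v5,v6,v2) [--+] → (-0.5517, 0.200816, 1.59349)–(-0.5517, 0.955611, 0.470941)  len=1.3527
  (v6,v0,v7) [-+-] → (-0.5517, 0.200816, 0)–(-0.5517, -0.200816, 0)  len=0.4016
  (v6,v7,v2) [--+] → (-0.5517, -0.200816, 1.59349)–(-0.5517, 0.200816, 1.59349)  len=0.4016
  (v7,v0,v8) [-+-] → (-0.5517, -0.200816, 0)–(-0.5517, -0.955611, 0)  len=0.7548
  (v7,v8,v2) [--+] → (-0.5517, -0.955611, 0.470941)–(-0.5517, -0.200816, 1.59349)  len=1.3527
  (v8,v0,v9) [-++] → (-0.5517, -0.955611, 0)–(-0.5517, -1.16229, 0)  len=0.2067
  (v8,v9,v2) [-++] → (-0.5517, -1.16229, 0)–(-0.5517, -0.955611, 0.470941)  len=0.5143

Chained into 1 loop(s):
  loop 1: 10 segments, perimeter = 6.4602
Total perimeter = 6.460

loops=1 perimeter=6.460


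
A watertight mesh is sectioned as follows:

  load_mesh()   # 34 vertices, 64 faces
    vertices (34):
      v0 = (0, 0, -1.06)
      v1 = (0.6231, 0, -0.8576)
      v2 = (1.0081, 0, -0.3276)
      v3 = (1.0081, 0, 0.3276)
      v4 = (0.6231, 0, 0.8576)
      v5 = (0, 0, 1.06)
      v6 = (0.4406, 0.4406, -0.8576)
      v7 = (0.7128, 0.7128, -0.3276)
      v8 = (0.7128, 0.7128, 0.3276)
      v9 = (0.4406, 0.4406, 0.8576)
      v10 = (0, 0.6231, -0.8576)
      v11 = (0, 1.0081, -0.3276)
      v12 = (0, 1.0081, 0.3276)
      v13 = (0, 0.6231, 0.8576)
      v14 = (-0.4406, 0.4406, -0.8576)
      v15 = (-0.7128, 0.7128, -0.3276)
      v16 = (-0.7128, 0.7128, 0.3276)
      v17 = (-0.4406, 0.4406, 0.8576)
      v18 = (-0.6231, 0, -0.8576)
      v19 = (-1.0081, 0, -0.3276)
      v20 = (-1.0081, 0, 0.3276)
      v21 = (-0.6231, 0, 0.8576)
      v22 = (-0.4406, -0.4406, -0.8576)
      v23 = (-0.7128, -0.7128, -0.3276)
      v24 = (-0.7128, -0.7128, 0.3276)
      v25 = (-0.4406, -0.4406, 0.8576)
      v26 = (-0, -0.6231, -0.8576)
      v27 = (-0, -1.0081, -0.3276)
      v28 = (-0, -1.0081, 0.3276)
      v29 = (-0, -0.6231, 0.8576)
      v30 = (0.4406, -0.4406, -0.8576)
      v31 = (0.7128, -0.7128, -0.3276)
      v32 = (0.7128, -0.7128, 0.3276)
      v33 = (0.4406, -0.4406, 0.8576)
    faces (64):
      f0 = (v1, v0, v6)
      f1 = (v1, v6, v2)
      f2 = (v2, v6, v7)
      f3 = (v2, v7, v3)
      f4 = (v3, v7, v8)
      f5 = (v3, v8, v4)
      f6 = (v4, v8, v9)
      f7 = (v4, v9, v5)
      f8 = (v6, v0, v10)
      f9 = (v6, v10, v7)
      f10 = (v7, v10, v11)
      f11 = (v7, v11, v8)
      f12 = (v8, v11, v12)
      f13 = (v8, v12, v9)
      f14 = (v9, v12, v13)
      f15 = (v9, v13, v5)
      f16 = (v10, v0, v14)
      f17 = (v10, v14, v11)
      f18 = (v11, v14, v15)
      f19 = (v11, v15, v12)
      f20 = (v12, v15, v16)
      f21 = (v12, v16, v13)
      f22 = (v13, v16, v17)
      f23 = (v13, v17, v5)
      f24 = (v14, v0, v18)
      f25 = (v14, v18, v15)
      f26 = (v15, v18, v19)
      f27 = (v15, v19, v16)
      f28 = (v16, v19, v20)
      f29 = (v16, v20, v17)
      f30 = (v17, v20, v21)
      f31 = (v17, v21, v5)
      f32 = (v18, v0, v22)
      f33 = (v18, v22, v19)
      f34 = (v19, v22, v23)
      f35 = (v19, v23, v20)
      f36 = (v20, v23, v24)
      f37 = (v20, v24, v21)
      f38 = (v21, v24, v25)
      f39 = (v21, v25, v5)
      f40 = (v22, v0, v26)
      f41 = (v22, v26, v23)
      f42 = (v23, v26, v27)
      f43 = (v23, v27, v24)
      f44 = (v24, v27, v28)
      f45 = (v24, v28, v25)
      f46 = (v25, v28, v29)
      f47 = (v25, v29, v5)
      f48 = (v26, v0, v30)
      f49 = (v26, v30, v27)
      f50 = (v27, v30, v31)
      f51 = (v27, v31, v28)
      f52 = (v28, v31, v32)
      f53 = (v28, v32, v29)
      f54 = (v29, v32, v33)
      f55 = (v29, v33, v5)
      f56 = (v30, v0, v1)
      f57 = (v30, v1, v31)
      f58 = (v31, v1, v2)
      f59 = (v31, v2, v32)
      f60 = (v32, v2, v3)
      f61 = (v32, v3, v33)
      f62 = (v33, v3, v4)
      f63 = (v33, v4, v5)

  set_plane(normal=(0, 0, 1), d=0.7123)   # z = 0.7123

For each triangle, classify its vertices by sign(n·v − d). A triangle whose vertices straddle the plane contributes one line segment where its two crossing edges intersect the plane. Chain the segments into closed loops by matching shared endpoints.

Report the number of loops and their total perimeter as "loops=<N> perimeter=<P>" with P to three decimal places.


Straddling triangles (16 of 64):
  (v3,v8,v4) [--+] → (0.647691, 0.195415, 0.7123)–(0.728648, 0, 0.7123)  len=0.2115
  (v4,v8,v9) [+-+] → (0.647691, 0.195415, 0.7123)–(0.515224, 0.515224, 0.7123)  len=0.3462
  (v8,v12,v9) [--+] → (0.319809, 0.596181, 0.7123)–(0.515224, 0.515224, 0.7123)  len=0.2115
  (v9,v12,v13) [+-+] → (0.319809, 0.596181, 0.7123)–(0, 0.728648, 0.7123)  len=0.3462
  (v12,v16,v13) [--+] → (-0.195415, 0.647691, 0.7123)–(0, 0.728648, 0.7123)  len=0.2115
  (v13,v16,v17) [+-+] → (-0.195415, 0.647691, 0.7123)–(-0.515224, 0.515224, 0.7123)  len=0.3462
  (v16,v20,v17) [--+] → (-0.596181, 0.319809, 0.7123)–(-0.515224, 0.515224, 0.7123)  len=0.2115
  (v17,v20,v21) [+-+] → (-0.596181, 0.319809, 0.7123)–(-0.728648, 0, 0.7123)  len=0.3462
  (v20,v24,v21) [--+] → (-0.647691, -0.195415, 0.7123)–(-0.728648, 0, 0.7123)  len=0.2115
  (v21,v24,v25) [+-+] → (-0.647691, -0.195415, 0.7123)–(-0.515224, -0.515224, 0.7123)  len=0.3462
  (v24,v28,v25) [--+] → (-0.319809, -0.596181, 0.7123)–(-0.515224, -0.515224, 0.7123)  len=0.2115
  (v25,v28,v29) [+-+] → (-0.319809, -0.596181, 0.7123)–(0, -0.728648, 0.7123)  len=0.3462
  (v28,v32,v29) [--+] → (0.195415, -0.647691, 0.7123)–(0, -0.728648, 0.7123)  len=0.2115
  (v29,v32,v33) [+-+] → (0.195415, -0.647691, 0.7123)–(0.515224, -0.515224, 0.7123)  len=0.3462
  (v32,v3,v33) [--+] → (0.596181, -0.319809, 0.7123)–(0.515224, -0.515224, 0.7123)  len=0.2115
  (v33,v3,v4) [+-+] → (0.596181, -0.319809, 0.7123)–(0.728648, 0, 0.7123)  len=0.3462

Chained into 1 loop(s):
  loop 1: 16 segments, perimeter = 4.4614
Total perimeter = 4.461

loops=1 perimeter=4.461


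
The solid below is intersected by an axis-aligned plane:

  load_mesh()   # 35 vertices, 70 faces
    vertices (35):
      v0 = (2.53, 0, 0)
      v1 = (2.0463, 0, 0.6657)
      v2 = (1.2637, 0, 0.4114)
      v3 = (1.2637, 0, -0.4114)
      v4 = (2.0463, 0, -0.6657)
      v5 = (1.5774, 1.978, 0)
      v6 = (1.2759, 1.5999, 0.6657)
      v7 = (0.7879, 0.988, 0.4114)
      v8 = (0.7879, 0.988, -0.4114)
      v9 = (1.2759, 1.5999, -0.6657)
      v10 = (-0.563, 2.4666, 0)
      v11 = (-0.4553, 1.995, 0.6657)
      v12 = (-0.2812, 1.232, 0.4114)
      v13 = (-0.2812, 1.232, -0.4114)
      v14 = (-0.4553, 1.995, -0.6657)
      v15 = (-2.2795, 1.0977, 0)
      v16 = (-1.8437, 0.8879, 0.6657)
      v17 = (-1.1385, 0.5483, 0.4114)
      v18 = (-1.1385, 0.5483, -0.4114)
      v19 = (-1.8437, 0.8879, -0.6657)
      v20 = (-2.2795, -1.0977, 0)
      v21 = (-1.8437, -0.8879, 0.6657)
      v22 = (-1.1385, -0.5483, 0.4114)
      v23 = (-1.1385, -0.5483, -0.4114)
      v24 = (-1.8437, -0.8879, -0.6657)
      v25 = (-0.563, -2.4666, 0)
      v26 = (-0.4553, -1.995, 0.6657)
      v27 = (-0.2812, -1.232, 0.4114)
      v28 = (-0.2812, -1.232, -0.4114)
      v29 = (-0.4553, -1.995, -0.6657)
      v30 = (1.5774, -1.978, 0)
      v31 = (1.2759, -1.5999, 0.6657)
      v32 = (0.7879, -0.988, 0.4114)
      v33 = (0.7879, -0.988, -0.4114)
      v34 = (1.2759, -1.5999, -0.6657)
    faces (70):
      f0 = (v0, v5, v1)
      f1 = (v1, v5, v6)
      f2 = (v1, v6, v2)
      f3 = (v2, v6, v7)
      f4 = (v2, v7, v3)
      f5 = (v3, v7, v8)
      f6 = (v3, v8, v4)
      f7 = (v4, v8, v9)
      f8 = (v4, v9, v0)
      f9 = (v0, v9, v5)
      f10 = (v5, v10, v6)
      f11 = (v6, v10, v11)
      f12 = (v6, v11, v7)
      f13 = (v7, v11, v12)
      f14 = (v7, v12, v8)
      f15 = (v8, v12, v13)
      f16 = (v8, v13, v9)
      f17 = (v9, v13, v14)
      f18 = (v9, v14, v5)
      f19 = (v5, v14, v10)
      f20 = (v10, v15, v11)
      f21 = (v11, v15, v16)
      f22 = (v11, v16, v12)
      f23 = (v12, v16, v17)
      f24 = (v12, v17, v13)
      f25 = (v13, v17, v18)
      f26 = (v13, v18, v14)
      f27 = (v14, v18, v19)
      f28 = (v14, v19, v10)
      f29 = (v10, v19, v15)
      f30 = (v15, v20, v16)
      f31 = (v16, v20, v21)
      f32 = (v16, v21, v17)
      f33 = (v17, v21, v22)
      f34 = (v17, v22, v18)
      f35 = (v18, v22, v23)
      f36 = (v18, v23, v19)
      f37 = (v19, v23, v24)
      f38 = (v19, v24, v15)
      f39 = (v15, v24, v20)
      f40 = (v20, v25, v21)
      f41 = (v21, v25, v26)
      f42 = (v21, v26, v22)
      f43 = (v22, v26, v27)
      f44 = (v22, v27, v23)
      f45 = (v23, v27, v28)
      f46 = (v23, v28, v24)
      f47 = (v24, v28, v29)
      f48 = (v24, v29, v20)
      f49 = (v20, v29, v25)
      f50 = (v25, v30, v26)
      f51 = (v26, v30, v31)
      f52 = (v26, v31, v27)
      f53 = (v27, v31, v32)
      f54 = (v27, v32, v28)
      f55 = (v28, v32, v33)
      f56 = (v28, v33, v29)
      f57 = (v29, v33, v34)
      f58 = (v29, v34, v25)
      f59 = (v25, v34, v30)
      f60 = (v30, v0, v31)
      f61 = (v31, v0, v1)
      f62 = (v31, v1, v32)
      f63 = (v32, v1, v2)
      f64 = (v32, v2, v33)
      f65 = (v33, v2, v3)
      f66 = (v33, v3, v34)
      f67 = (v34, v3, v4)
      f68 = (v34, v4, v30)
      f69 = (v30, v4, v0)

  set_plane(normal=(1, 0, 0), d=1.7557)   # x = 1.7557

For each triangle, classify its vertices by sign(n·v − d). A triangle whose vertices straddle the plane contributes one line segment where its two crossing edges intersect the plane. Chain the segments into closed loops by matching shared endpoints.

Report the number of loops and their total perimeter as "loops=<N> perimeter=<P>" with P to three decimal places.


loops=1 perimeter=7.263

Straddling triangles (14 of 70):
  (v0,v5,v1) [+-+] → (1.7557, 1.60777, 0)–(1.7557, 1.22586, 0.253134)  len=0.4582
  (v1,v5,v6) [+--] → (1.7557, 1.22586, 0.253134)–(1.7557, 0.603493, 0.6657)  len=0.7467
  (v1,v6,v2) [+--] → (1.7557, 0.603493, 0.6657)–(1.7557, 0, 0.571272)  len=0.6108
  (v3,v8,v4) [--+] → (1.7557, 0.228157, -0.606975)–(1.7557, 0, -0.571272)  len=0.2309
  (v4,v8,v9) [+--] → (1.7557, 0.228157, -0.606975)–(1.7557, 0.603493, -0.6657)  len=0.3799
  (v4,v9,v0) [+-+] → (1.7557, 0.603493, -0.6657)–(1.7557, 0.987802, -0.411013)  len=0.4610
  (v0,v9,v5) [+--] → (1.7557, 0.987802, -0.411013)–(1.7557, 1.60777, 0)  len=0.7438
  (v30,v0,v31) [-+-] → (1.7557, -1.60777, 0)–(1.7557, -0.987802, 0.411013)  len=0.7438
  (v31,v0,v1) [-++] → (1.7557, -0.987802, 0.411013)–(1.7557, -0.603493, 0.6657)  len=0.4610
  (v31,v1,v32) [-+-] → (1.7557, -0.603493, 0.6657)–(1.7557, -0.228157, 0.606975)  len=0.3799
  (v32,v1,v2) [-+-] → (1.7557, -0.228157, 0.606975)–(1.7557, 0, 0.571272)  len=0.2309
  (v34,v3,v4) [--+] → (1.7557, 0, -0.571272)–(1.7557, -0.603493, -0.6657)  len=0.6108
  (v34,v4,v30) [-+-] → (1.7557, -0.603493, -0.6657)–(1.7557, -1.22586, -0.253134)  len=0.7467
  (v30,v4,v0) [-++] → (1.7557, -1.22586, -0.253134)–(1.7557, -1.60777, 0)  len=0.4582

Chained into 1 loop(s):
  loop 1: 14 segments, perimeter = 7.2629
Total perimeter = 7.263


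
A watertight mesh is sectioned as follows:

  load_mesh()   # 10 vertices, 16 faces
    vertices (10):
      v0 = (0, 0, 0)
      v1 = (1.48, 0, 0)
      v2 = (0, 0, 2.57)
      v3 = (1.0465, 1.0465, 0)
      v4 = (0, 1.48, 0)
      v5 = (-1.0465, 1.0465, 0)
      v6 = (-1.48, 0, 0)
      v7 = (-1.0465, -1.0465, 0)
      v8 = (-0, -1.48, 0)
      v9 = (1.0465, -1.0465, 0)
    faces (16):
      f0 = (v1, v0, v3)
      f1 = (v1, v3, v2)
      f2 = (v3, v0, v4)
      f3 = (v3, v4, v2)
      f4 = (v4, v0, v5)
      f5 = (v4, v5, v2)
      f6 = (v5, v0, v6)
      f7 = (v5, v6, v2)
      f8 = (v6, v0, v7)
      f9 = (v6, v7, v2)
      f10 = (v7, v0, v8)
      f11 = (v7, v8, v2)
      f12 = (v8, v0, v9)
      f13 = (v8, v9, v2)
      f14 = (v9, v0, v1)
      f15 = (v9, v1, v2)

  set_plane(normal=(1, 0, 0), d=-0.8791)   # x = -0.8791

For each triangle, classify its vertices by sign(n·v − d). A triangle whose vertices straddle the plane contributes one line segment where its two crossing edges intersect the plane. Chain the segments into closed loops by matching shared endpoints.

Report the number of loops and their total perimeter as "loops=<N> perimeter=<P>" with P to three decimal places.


Straddling triangles (8 of 16):
  (v4,v0,v5) [++-] → (-0.8791, 0.8791, 0)–(-0.8791, 1.11584, 0)  len=0.2367
  (v4,v5,v2) [+-+] → (-0.8791, 1.11584, 0)–(-0.8791, 0.8791, 0.411102)  len=0.4744
  (v5,v0,v6) [-+-] → (-0.8791, 0.8791, 0)–(-0.8791, 0, 0)  len=0.8791
  (v5,v6,v2) [--+] → (-0.8791, 0, 1.04345)–(-0.8791, 0.8791, 0.411102)  len=1.0829
  (v6,v0,v7) [-+-] → (-0.8791, 0, 0)–(-0.8791, -0.8791, 0)  len=0.8791
  (v6,v7,v2) [--+] → (-0.8791, -0.8791, 0.411102)–(-0.8791, 0, 1.04345)  len=1.0829
  (v7,v0,v8) [-++] → (-0.8791, -0.8791, 0)–(-0.8791, -1.11584, 0)  len=0.2367
  (v7,v8,v2) [-++] → (-0.8791, -1.11584, 0)–(-0.8791, -0.8791, 0.411102)  len=0.4744

Chained into 1 loop(s):
  loop 1: 8 segments, perimeter = 5.3463
Total perimeter = 5.346

loops=1 perimeter=5.346


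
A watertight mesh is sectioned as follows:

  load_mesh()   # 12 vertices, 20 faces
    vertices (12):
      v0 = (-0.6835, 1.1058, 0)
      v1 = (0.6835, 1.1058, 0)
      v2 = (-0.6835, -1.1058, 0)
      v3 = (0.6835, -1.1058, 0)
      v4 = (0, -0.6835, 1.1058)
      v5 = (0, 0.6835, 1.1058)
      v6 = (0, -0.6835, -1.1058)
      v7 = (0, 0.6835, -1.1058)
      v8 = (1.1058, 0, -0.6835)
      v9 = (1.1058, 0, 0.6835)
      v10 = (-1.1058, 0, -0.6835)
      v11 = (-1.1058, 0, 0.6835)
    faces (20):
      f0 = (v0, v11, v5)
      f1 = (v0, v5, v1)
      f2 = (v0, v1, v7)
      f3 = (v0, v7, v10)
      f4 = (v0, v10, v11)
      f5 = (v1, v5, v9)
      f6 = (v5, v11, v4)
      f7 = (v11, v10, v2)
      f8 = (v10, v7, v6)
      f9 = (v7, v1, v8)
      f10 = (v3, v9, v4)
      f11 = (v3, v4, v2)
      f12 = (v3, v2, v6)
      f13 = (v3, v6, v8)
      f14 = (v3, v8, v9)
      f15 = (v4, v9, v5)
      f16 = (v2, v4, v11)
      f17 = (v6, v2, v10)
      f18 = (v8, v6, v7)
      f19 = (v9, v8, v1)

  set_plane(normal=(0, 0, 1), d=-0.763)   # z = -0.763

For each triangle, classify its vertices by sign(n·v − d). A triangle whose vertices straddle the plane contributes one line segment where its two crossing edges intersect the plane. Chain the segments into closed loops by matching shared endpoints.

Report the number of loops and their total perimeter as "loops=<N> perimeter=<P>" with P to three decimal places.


Straddling triangles (8 of 20):
  (v0,v1,v7) [++-] → (0.211886, 0.814414, -0.763)–(-0.211886, 0.814414, -0.763)  len=0.4238
  (v0,v7,v10) [+-+] → (-0.211886, 0.814414, -0.763)–(-0.897628, 0.128672, -0.763)  len=0.9698
  (v10,v7,v6) [+--] → (-0.897628, 0.128672, -0.763)–(-0.897628, -0.128672, -0.763)  len=0.2573
  (v7,v1,v8) [-++] → (0.211886, 0.814414, -0.763)–(0.897628, 0.128672, -0.763)  len=0.9698
  (v3,v2,v6) [++-] → (-0.211886, -0.814414, -0.763)–(0.211886, -0.814414, -0.763)  len=0.4238
  (v3,v6,v8) [+-+] → (0.211886, -0.814414, -0.763)–(0.897628, -0.128672, -0.763)  len=0.9698
  (v6,v2,v10) [-++] → (-0.211886, -0.814414, -0.763)–(-0.897628, -0.128672, -0.763)  len=0.9698
  (v8,v6,v7) [+--] → (0.897628, -0.128672, -0.763)–(0.897628, 0.128672, -0.763)  len=0.2573

Chained into 1 loop(s):
  loop 1: 8 segments, perimeter = 5.2414
Total perimeter = 5.241

loops=1 perimeter=5.241


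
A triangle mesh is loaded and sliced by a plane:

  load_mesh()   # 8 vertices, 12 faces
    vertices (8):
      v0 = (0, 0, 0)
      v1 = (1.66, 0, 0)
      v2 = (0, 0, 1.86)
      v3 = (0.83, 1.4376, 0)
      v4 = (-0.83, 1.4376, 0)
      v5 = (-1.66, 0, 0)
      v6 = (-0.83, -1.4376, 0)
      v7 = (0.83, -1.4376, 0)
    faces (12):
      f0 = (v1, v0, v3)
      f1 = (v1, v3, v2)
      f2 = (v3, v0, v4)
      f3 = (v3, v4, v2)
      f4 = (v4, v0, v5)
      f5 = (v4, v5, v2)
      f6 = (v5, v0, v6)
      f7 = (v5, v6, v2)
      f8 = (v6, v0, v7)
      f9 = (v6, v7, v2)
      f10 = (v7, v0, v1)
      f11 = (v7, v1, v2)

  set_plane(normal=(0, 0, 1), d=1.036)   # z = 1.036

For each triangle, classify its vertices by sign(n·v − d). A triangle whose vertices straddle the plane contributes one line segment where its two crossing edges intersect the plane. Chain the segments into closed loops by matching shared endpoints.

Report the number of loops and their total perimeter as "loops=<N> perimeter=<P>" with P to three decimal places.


Straddling triangles (6 of 12):
  (v1,v3,v2) [--+] → (0.367699, 0.636872, 1.036)–(0.735398, 0, 1.036)  len=0.7354
  (v3,v4,v2) [--+] → (-0.367699, 0.636872, 1.036)–(0.367699, 0.636872, 1.036)  len=0.7354
  (v4,v5,v2) [--+] → (-0.735398, 0, 1.036)–(-0.367699, 0.636872, 1.036)  len=0.7354
  (v5,v6,v2) [--+] → (-0.367699, -0.636872, 1.036)–(-0.735398, 0, 1.036)  len=0.7354
  (v6,v7,v2) [--+] → (0.367699, -0.636872, 1.036)–(-0.367699, -0.636872, 1.036)  len=0.7354
  (v7,v1,v2) [--+] → (0.735398, 0, 1.036)–(0.367699, -0.636872, 1.036)  len=0.7354

Chained into 1 loop(s):
  loop 1: 6 segments, perimeter = 4.4124
Total perimeter = 4.412

loops=1 perimeter=4.412


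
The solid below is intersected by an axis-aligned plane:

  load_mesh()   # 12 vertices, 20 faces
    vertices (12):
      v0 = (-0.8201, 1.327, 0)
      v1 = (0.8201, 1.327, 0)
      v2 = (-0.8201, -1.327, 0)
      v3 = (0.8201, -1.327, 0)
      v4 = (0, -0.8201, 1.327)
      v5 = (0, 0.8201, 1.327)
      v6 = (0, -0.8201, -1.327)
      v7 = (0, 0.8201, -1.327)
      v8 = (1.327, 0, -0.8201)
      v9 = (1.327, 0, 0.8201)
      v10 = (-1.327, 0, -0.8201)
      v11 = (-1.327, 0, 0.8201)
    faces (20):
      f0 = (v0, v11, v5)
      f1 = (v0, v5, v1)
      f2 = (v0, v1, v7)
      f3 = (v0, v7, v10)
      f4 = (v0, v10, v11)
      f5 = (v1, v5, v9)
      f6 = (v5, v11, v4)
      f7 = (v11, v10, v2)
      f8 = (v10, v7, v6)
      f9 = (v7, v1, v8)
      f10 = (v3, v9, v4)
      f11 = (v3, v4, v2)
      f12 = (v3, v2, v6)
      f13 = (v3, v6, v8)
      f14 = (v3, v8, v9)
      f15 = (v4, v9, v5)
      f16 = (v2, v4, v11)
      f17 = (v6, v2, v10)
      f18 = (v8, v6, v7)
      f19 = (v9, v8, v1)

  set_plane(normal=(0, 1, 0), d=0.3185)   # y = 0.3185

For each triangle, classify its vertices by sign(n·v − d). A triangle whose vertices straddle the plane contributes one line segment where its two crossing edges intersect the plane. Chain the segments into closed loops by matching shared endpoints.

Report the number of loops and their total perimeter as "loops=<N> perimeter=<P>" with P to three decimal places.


Straddling triangles (10 of 20):
  (v0,v11,v5) [+-+] → (-1.20534, 0.3185, 0.623264)–(-0.811637, 0.3185, 1.01696)  len=0.5568
  (v0,v7,v10) [++-] → (-0.811637, 0.3185, -1.01696)–(-1.20534, 0.3185, -0.623264)  len=0.5568
  (v0,v10,v11) [+--] → (-1.20534, 0.3185, -0.623264)–(-1.20534, 0.3185, 0.623264)  len=1.2465
  (v1,v5,v9) [++-] → (0.811637, 0.3185, 1.01696)–(1.20534, 0.3185, 0.623264)  len=0.5568
  (v5,v11,v4) [+--] → (-0.811637, 0.3185, 1.01696)–(0, 0.3185, 1.327)  len=0.8688
  (v10,v7,v6) [-+-] → (-0.811637, 0.3185, -1.01696)–(0, 0.3185, -1.327)  len=0.8688
  (v7,v1,v8) [++-] → (1.20534, 0.3185, -0.623264)–(0.811637, 0.3185, -1.01696)  len=0.5568
  (v4,v9,v5) [--+] → (0.811637, 0.3185, 1.01696)–(0, 0.3185, 1.327)  len=0.8688
  (v8,v6,v7) [--+] → (0, 0.3185, -1.327)–(0.811637, 0.3185, -1.01696)  len=0.8688
  (v9,v8,v1) [--+] → (1.20534, 0.3185, -0.623264)–(1.20534, 0.3185, 0.623264)  len=1.2465

Chained into 1 loop(s):
  loop 1: 10 segments, perimeter = 8.1955
Total perimeter = 8.196

loops=1 perimeter=8.196


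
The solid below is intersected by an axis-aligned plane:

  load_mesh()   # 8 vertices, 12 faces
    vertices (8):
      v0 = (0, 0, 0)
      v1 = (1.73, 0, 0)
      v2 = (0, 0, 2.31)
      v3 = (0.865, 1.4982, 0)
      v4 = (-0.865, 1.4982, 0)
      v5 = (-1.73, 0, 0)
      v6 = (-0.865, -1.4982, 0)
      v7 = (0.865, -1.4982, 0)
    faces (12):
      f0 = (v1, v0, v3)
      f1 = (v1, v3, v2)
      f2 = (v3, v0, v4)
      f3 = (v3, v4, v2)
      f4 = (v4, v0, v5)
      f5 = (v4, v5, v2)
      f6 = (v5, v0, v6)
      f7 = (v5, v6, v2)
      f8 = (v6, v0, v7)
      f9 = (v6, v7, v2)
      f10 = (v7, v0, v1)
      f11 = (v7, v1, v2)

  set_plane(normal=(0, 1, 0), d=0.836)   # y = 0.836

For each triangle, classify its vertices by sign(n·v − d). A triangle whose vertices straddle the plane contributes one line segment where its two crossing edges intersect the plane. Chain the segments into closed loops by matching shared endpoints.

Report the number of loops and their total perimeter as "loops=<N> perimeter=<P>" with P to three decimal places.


loops=1 perimeter=6.011

Straddling triangles (6 of 12):
  (v1,v0,v3) [--+] → (0.482673, 0.836, 0)–(1.24733, 0.836, 0)  len=0.7647
  (v1,v3,v2) [-+-] → (1.24733, 0.836, 0)–(0.482673, 0.836, 1.02101)  len=1.2756
  (v3,v0,v4) [+-+] → (0.482673, 0.836, 0)–(-0.482673, 0.836, 0)  len=0.9653
  (v3,v4,v2) [++-] → (-0.482673, 0.836, 1.02101)–(0.482673, 0.836, 1.02101)  len=0.9653
  (v4,v0,v5) [+--] → (-0.482673, 0.836, 0)–(-1.24733, 0.836, 0)  len=0.7647
  (v4,v5,v2) [+--] → (-1.24733, 0.836, 0)–(-0.482673, 0.836, 1.02101)  len=1.2756

Chained into 1 loop(s):
  loop 1: 6 segments, perimeter = 6.0112
Total perimeter = 6.011


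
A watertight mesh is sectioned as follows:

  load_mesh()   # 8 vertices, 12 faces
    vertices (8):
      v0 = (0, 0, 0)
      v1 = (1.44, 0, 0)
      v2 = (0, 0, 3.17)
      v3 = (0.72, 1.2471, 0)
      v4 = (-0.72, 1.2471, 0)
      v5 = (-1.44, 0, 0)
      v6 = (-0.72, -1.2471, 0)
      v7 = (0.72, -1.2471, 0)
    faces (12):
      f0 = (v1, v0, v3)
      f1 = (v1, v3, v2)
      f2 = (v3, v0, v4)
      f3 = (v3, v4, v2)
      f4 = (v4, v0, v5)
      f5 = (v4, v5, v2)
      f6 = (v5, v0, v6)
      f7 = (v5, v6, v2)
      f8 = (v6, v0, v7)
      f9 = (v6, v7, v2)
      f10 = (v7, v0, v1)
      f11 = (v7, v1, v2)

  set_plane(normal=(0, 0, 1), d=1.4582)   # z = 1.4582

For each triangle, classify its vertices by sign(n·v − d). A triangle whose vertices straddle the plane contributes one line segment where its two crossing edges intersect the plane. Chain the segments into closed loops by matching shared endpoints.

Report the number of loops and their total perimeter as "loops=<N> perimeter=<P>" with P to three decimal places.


loops=1 perimeter=4.666

Straddling triangles (6 of 12):
  (v1,v3,v2) [--+] → (0.3888, 0.673434, 1.4582)–(0.7776, 0, 1.4582)  len=0.7776
  (v3,v4,v2) [--+] → (-0.3888, 0.673434, 1.4582)–(0.3888, 0.673434, 1.4582)  len=0.7776
  (v4,v5,v2) [--+] → (-0.7776, 0, 1.4582)–(-0.3888, 0.673434, 1.4582)  len=0.7776
  (v5,v6,v2) [--+] → (-0.3888, -0.673434, 1.4582)–(-0.7776, 0, 1.4582)  len=0.7776
  (v6,v7,v2) [--+] → (0.3888, -0.673434, 1.4582)–(-0.3888, -0.673434, 1.4582)  len=0.7776
  (v7,v1,v2) [--+] → (0.7776, 0, 1.4582)–(0.3888, -0.673434, 1.4582)  len=0.7776

Chained into 1 loop(s):
  loop 1: 6 segments, perimeter = 4.6656
Total perimeter = 4.666


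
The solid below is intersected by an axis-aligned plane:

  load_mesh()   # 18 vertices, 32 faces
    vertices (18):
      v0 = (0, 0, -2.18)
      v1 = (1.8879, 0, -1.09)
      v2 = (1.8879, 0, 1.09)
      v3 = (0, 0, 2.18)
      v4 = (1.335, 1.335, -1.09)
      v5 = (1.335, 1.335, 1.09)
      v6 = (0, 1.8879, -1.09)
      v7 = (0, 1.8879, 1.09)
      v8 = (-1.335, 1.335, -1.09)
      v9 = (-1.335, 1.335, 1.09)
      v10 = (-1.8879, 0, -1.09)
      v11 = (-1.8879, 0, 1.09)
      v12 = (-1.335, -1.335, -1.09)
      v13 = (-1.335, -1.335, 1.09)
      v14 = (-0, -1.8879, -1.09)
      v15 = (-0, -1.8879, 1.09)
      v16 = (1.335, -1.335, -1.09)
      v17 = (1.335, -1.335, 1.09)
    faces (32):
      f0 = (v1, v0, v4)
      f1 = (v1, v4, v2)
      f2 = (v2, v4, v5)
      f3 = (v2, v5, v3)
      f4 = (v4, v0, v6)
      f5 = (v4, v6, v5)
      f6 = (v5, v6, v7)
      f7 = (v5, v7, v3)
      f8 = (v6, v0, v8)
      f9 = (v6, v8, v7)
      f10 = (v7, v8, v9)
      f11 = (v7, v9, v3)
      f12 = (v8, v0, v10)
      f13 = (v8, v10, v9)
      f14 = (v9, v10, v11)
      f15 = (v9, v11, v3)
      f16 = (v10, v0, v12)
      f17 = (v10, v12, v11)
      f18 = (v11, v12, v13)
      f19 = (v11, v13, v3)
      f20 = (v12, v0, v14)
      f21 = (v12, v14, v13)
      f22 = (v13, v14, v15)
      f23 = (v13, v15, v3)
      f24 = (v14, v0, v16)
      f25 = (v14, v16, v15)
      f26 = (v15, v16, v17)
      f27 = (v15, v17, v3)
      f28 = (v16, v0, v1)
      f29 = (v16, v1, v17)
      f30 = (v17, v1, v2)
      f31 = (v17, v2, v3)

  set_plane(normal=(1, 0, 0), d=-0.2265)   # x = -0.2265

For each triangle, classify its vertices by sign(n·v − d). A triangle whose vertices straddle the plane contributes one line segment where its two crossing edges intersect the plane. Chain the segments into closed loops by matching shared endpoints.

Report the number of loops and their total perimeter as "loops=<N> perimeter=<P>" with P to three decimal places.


loops=1 perimeter=12.532

Straddling triangles (12 of 32):
  (v6,v0,v8) [++-] → (-0.2265, 0.2265, -1.99507)–(-0.2265, 1.79409, -1.09)  len=1.8101
  (v6,v8,v7) [+-+] → (-0.2265, 1.79409, -1.09)–(-0.2265, 1.79409, 0.720135)  len=1.8101
  (v7,v8,v9) [+--] → (-0.2265, 1.79409, 0.720135)–(-0.2265, 1.79409, 1.09)  len=0.3699
  (v7,v9,v3) [+-+] → (-0.2265, 1.79409, 1.09)–(-0.2265, 0.2265, 1.99507)  len=1.8101
  (v8,v0,v10) [-+-] → (-0.2265, 0.2265, -1.99507)–(-0.2265, 0, -2.04923)  len=0.2329
  (v9,v11,v3) [--+] → (-0.2265, 0, 2.04923)–(-0.2265, 0.2265, 1.99507)  len=0.2329
  (v10,v0,v12) [-+-] → (-0.2265, 0, -2.04923)–(-0.2265, -0.2265, -1.99507)  len=0.2329
  (v11,v13,v3) [--+] → (-0.2265, -0.2265, 1.99507)–(-0.2265, 0, 2.04923)  len=0.2329
  (v12,v0,v14) [-++] → (-0.2265, -0.2265, -1.99507)–(-0.2265, -1.79409, -1.09)  len=1.8101
  (v12,v14,v13) [-+-] → (-0.2265, -1.79409, -1.09)–(-0.2265, -1.79409, -0.720135)  len=0.3699
  (v13,v14,v15) [-++] → (-0.2265, -1.79409, -0.720135)–(-0.2265, -1.79409, 1.09)  len=1.8101
  (v13,v15,v3) [-++] → (-0.2265, -1.79409, 1.09)–(-0.2265, -0.2265, 1.99507)  len=1.8101

Chained into 1 loop(s):
  loop 1: 12 segments, perimeter = 12.5320
Total perimeter = 12.532


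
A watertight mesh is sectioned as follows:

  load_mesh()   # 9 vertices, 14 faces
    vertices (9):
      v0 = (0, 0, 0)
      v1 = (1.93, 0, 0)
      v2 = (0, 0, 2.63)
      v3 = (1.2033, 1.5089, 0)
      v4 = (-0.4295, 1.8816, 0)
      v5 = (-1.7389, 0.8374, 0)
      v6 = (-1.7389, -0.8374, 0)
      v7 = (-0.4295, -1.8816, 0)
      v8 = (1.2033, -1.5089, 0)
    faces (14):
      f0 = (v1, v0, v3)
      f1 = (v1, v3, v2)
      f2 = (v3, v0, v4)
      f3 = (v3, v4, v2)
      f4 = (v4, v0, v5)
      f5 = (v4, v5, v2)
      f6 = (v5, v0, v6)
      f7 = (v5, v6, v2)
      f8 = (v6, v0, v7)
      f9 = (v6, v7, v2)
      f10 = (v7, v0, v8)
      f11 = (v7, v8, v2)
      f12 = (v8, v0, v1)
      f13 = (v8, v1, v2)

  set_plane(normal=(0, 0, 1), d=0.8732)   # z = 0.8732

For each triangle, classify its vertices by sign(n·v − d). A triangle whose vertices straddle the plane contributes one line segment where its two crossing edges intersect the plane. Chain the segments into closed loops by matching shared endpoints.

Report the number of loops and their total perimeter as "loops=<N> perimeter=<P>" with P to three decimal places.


Straddling triangles (7 of 14):
  (v1,v3,v2) [--+] → (0.803786, 1.00792, 0.8732)–(1.28921, 0, 0.8732)  len=1.1187
  (v3,v4,v2) [--+] → (-0.286899, 1.25688, 0.8732)–(0.803786, 1.00792, 0.8732)  len=1.1187
  (v4,v5,v2) [--+] → (-1.16156, 0.55937, 0.8732)–(-0.286899, 1.25688, 0.8732)  len=1.1187
  (v5,v6,v2) [--+] → (-1.16156, -0.55937, 0.8732)–(-1.16156, 0.55937, 0.8732)  len=1.1187
  (v6,v7,v2) [--+] → (-0.286899, -1.25688, 0.8732)–(-1.16156, -0.55937, 0.8732)  len=1.1187
  (v7,v8,v2) [--+] → (0.803786, -1.00792, 0.8732)–(-0.286899, -1.25688, 0.8732)  len=1.1187
  (v8,v1,v2) [--+] → (1.28921, 0, 0.8732)–(0.803786, -1.00792, 0.8732)  len=1.1187

Chained into 1 loop(s):
  loop 1: 7 segments, perimeter = 7.8311
Total perimeter = 7.831

loops=1 perimeter=7.831


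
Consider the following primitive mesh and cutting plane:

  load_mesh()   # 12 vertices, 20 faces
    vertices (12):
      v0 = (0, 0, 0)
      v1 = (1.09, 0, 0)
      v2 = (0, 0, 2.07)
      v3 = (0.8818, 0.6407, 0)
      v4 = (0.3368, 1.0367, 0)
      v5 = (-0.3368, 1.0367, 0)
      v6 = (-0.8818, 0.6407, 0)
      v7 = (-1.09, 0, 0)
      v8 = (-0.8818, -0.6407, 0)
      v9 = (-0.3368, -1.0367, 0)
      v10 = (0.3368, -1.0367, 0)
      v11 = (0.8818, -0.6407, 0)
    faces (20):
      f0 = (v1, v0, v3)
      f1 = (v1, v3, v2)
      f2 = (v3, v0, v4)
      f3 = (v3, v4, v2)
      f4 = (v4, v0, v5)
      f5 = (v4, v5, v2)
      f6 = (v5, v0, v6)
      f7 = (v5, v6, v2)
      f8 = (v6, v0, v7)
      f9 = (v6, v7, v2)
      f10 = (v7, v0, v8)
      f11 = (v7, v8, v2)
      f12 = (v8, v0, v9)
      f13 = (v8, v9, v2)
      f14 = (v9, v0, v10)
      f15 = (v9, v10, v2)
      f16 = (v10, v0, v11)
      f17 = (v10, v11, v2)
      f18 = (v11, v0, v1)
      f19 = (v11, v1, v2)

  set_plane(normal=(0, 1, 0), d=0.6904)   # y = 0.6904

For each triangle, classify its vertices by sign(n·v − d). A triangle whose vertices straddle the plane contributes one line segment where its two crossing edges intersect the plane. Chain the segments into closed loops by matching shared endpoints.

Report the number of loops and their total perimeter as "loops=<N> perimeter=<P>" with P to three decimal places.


loops=1 perimeter=3.892

Straddling triangles (6 of 20):
  (v3,v0,v4) [--+] → (0.224295, 0.6904, 0)–(0.8134, 0.6904, 0)  len=0.5891
  (v3,v4,v2) [-+-] → (0.8134, 0.6904, 0)–(0.224295, 0.6904, 0.691464)  len=0.9084
  (v4,v0,v5) [+-+] → (0.224295, 0.6904, 0)–(-0.224295, 0.6904, 0)  len=0.4486
  (v4,v5,v2) [++-] → (-0.224295, 0.6904, 0.691464)–(0.224295, 0.6904, 0.691464)  len=0.4486
  (v5,v0,v6) [+--] → (-0.224295, 0.6904, 0)–(-0.8134, 0.6904, 0)  len=0.5891
  (v5,v6,v2) [+--] → (-0.8134, 0.6904, 0)–(-0.224295, 0.6904, 0.691464)  len=0.9084

Chained into 1 loop(s):
  loop 1: 6 segments, perimeter = 3.8922
Total perimeter = 3.892


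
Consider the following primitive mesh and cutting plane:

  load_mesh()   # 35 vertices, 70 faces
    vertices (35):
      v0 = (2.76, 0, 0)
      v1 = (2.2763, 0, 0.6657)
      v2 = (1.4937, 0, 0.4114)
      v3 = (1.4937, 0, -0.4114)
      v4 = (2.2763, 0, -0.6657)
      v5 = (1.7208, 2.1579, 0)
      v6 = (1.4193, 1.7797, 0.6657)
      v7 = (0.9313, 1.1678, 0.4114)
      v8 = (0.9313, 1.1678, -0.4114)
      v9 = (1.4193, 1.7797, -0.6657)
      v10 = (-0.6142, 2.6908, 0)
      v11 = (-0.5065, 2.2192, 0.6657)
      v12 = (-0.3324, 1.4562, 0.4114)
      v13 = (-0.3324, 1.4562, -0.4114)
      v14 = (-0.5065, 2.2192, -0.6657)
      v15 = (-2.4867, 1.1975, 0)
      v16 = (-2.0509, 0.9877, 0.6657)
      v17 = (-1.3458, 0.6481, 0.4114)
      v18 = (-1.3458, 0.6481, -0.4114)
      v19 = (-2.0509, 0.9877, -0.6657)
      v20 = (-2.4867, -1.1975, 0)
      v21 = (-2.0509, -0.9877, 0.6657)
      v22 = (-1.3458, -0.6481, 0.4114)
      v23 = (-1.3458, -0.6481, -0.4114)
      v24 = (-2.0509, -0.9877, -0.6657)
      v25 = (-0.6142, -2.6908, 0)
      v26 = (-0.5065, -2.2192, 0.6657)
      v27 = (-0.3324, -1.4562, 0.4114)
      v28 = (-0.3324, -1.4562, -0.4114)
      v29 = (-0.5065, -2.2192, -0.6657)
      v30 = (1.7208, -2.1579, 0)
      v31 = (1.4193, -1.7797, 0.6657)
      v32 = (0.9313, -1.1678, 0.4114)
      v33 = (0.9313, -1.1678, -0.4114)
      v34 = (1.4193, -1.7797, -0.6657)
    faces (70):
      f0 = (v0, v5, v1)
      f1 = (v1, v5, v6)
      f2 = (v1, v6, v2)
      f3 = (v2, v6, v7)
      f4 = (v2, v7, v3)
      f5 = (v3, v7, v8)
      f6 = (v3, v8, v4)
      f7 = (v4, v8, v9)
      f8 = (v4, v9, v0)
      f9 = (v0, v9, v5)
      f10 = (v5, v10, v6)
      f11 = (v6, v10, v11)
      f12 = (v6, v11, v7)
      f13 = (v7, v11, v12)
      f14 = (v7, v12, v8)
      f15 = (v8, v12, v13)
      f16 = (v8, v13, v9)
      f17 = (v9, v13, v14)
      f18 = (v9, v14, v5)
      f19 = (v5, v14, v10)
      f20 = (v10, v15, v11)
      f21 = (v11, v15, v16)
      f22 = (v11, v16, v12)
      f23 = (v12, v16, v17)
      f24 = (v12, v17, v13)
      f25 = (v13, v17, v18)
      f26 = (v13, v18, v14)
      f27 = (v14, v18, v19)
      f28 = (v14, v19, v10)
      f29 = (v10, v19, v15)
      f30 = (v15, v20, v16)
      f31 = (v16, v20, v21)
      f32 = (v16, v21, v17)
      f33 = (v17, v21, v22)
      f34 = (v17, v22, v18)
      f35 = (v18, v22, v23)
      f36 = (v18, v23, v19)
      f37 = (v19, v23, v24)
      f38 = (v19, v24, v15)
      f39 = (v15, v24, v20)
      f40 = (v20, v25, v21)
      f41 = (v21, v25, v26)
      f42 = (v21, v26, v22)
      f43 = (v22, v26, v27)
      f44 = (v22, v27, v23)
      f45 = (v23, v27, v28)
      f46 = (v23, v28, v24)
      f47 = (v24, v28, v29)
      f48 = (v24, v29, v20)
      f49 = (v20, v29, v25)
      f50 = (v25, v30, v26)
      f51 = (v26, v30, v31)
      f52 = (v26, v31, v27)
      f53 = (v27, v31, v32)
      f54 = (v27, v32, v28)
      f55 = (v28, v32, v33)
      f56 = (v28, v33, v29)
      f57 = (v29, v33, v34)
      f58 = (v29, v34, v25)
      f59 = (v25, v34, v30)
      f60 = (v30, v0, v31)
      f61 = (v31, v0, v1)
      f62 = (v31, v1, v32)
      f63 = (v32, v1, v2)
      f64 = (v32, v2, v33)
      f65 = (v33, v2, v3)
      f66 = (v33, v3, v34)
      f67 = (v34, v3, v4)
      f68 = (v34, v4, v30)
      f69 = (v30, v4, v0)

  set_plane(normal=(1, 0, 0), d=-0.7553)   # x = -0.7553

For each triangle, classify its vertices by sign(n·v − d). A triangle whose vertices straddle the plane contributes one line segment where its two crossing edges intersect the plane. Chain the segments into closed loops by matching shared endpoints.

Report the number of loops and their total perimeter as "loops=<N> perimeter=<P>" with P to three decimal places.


Straddling triangles (20 of 70):
  (v10,v15,v11) [+-+] → (-0.7553, 2.57827, 0)–(-0.7553, 2.09083, 0.582059)  len=0.7592
  (v11,v15,v16) [+--] → (-0.7553, 2.09083, 0.582059)–(-0.7553, 2.02081, 0.6657)  len=0.1091
  (v11,v16,v12) [+-+] → (-0.7553, 2.02081, 0.6657)–(-0.7553, 1.34091, 0.47398)  len=0.7064
  (v12,v16,v17) [+--] → (-0.7553, 1.34091, 0.47398)–(-0.7553, 1.11897, 0.4114)  len=0.2306
  (v12,v17,v13) [+-+] → (-0.7553, 1.11897, 0.4114)–(-0.7553, 1.11897, -0.0680389)  len=0.4794
  (v13,v17,v18) [+--] → (-0.7553, 1.11897, -0.0680389)–(-0.7553, 1.11897, -0.4114)  len=0.3434
  (v13,v18,v14) [+-+] → (-0.7553, 1.11897, -0.4114)–(-0.7553, 1.75347, -0.590316)  len=0.6592
  (v14,v18,v19) [+--] → (-0.7553, 1.75347, -0.590316)–(-0.7553, 2.02081, -0.6657)  len=0.2778
  (v14,v19,v10) [+-+] → (-0.7553, 2.02081, -0.6657)–(-0.7553, 2.52354, -0.0653792)  len=0.7830
  (v10,v19,v15) [+--] → (-0.7553, 2.52354, -0.0653792)–(-0.7553, 2.57827, 0)  len=0.0853
  (v20,v25,v21) [-+-] → (-0.7553, -2.57827, 0)–(-0.7553, -2.52354, 0.0653792)  len=0.0853
  (v21,v25,v26) [-++] → (-0.7553, -2.52354, 0.0653792)–(-0.7553, -2.02081, 0.6657)  len=0.7830
  (v21,v26,v22) [-+-] → (-0.7553, -2.02081, 0.6657)–(-0.7553, -1.75347, 0.590316)  len=0.2778
  (v22,v26,v27) [-++] → (-0.7553, -1.75347, 0.590316)–(-0.7553, -1.11897, 0.4114)  len=0.6592
  (v22,v27,v23) [-+-] → (-0.7553, -1.11897, 0.4114)–(-0.7553, -1.11897, 0.0680389)  len=0.3434
  (v23,v27,v28) [-++] → (-0.7553, -1.11897, 0.0680389)–(-0.7553, -1.11897, -0.4114)  len=0.4794
  (v23,v28,v24) [-+-] → (-0.7553, -1.11897, -0.4114)–(-0.7553, -1.34091, -0.47398)  len=0.2306
  (v24,v28,v29) [-++] → (-0.7553, -1.34091, -0.47398)–(-0.7553, -2.02081, -0.6657)  len=0.7064
  (v24,v29,v20) [-+-] → (-0.7553, -2.02081, -0.6657)–(-0.7553, -2.09083, -0.582059)  len=0.1091
  (v20,v29,v25) [-++] → (-0.7553, -2.09083, -0.582059)–(-0.7553, -2.57827, 0)  len=0.7592

Chained into 2 loop(s):
  loop 1: 10 segments, perimeter = 4.4334
  loop 2: 10 segments, perimeter = 4.4334
Total perimeter = 8.867

loops=2 perimeter=8.867
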